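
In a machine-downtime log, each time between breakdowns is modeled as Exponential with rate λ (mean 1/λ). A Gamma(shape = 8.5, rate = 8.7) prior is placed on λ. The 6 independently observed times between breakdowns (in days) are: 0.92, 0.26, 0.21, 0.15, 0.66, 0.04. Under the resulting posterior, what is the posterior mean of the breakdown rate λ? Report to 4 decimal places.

1.3254

With a Gamma(shape α, rate β) prior on the exponential rate λ, the posterior after n observations with total T = Σxᵢ is Gamma(α+n, β+T).
Sum of observations T = 2.24 days; n = 6.
Posterior: Gamma(8.5+6, 8.7+2.24) = Gamma(14.5, 10.94).
Posterior mean of λ = α/β = 14.5/10.94 = 1.3254.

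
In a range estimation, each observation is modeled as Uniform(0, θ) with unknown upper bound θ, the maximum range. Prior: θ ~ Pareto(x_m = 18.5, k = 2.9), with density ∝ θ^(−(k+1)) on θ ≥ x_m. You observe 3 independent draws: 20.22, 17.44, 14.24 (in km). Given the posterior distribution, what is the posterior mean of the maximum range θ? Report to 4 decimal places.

24.3465

A Pareto(scale x_m, shape k) prior on the upper bound θ of Uniform(0, θ) is conjugate: posterior is Pareto(max(x_m, max xᵢ), k + n).
Sample maximum = 20.22; prior scale x_m = 18.5 → posterior scale = max = 20.22.
Posterior shape = 2.9 + 3 = 5.9.
E[θ|data] = k·x_m/(k−1) = 5.9·20.22/4.9 = 24.3465.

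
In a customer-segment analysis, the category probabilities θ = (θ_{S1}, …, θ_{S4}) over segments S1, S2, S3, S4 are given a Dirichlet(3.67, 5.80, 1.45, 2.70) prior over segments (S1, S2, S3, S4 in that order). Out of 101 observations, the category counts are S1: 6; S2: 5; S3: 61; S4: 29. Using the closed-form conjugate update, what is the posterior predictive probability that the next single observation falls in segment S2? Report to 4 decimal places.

0.0942

The Dirichlet prior is conjugate to the Multinomial likelihood: each posterior αⱼ = prior αⱼ + observed count nⱼ.
Posterior concentration: (9.67, 10.80, 62.45, 31.70), total = 114.62.
P(next = S2 | data) = α_{S2}/Σα = 0.0942.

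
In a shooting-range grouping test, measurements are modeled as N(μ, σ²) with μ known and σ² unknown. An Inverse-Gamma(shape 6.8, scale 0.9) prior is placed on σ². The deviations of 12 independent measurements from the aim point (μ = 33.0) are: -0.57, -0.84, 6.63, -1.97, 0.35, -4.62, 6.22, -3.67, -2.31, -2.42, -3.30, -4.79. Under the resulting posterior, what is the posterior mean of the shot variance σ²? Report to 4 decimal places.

With known mean μ and an Inverse-Gamma(α, β) prior on σ², the Normal likelihood is conjugate: posterior is Inv-Gamma(α + n/2, β + Σ(xᵢ−μ)²/2).
Σ(xᵢ−μ)² = (-0.57)² + (-0.84)² + (6.63)² + (-1.97)² + (0.35)² + (-4.62)² + (6.22)² + (-3.67)² + (-2.31)² + (-2.42)² + (-3.30)² + (-4.79)² = 167.5191.
Posterior: Inv-Gamma(6.8 + 12/2, 0.9 + 167.5191/2) = Inv-Gamma(12.80, 84.65955).
E[σ²|data] = β/(α−1) = 84.65955/11.80 = 7.1745.

7.1745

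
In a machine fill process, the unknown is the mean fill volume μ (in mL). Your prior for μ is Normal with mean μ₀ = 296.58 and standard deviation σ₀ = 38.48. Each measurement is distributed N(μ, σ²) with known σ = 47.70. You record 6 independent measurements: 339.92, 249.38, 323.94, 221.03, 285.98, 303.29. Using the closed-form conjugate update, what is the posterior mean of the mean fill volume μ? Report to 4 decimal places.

For Normal data with known variance σ², a Normal(μ₀, σ₀²) prior on μ is conjugate. Posterior precision = 1/σ₀² + n/σ²; posterior mean is the precision-weighted average of μ₀ and x̄.
Σxᵢ = 339.92 + 249.38 + 323.94 + 221.03 + 285.98 + 303.29 = 1723.54, so n·x̄ = 1723.54.
σ₀² = 38.48² = 1480.7104, σ² = 47.70² = 2275.29; σ² + n·σ₀² = 2275.29 + 6·1480.7104 = 11159.5524.
Posterior mean = (μ₀/σ₀² + n·x̄/σ²)/(1/σ₀² + n/σ²) = (σ²·μ₀ + σ₀²·n·x̄)/(σ² + n·σ₀²) = (2275.29·296.58 + 1480.7104·1723.54)/11159.5524 = 3226869.111016/11159.5524 = 289.1576.

289.1576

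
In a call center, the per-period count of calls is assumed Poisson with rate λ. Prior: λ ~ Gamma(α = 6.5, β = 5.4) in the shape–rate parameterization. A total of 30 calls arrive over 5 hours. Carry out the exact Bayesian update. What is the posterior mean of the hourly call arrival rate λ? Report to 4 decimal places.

With a Gamma(shape α, rate β) prior, the Poisson likelihood is conjugate: the posterior is Gamma(α + ΣXᵢ, β + n).
Posterior: Gamma(α+S, β+n) = Gamma(6.5+30, 5.4+5) = Gamma(36.5, 10.4).
Posterior mean = α/β = 36.5/10.4 = 3.5096.

3.5096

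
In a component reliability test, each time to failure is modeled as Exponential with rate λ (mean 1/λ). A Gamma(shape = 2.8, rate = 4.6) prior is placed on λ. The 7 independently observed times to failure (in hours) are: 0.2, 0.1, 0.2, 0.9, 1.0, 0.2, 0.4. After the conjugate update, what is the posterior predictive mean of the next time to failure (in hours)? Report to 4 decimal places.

0.8636

With a Gamma(shape α, rate β) prior on the exponential rate λ, the posterior after n observations with total T = Σxᵢ is Gamma(α+n, β+T).
Sum of observations T = 3.0 hours; n = 7.
Posterior: Gamma(2.8+7, 4.6+3.0) = Gamma(9.8, 7.6).
The predictive distribution for the next observation is Lomax; its mean is β/(α−1) = 7.6/8.8 = 0.8636.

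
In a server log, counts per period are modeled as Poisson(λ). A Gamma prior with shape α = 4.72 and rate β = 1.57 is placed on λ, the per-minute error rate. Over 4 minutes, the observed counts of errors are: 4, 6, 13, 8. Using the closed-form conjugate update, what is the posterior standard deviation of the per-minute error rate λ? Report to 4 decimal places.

1.0730

With a Gamma(shape α, rate β) prior, the Poisson likelihood is conjugate: the posterior is Gamma(α + ΣXᵢ, β + n).
Sum of counts S = 31 over n = 4 minutes.
Posterior: Gamma(α+S, β+n) = Gamma(4.72+31, 1.57+4) = Gamma(35.72, 5.57).
SD = √α/β = √35.72/5.57 = 1.0730.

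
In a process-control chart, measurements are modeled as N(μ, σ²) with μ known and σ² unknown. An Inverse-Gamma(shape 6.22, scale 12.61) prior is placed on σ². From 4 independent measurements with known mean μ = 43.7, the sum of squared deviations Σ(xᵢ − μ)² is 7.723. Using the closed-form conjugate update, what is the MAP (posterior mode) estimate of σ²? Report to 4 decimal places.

With known mean μ and an Inverse-Gamma(α, β) prior on σ², the Normal likelihood is conjugate: posterior is Inv-Gamma(α + n/2, β + Σ(xᵢ−μ)²/2).
Posterior: Inv-Gamma(6.22 + 4/2, 12.61 + 7.723/2) = Inv-Gamma(8.22, 16.4715).
Mode = β/(α+1) = 16.4715/9.22 = 1.7865.

1.7865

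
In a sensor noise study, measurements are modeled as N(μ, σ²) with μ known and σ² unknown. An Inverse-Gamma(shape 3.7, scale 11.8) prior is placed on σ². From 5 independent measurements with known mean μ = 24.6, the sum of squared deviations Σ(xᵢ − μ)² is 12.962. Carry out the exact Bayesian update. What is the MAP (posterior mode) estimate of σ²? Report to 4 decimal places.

With known mean μ and an Inverse-Gamma(α, β) prior on σ², the Normal likelihood is conjugate: posterior is Inv-Gamma(α + n/2, β + Σ(xᵢ−μ)²/2).
Posterior: Inv-Gamma(3.7 + 5/2, 11.8 + 12.962/2) = Inv-Gamma(6.20, 18.2810).
Mode = β/(α+1) = 18.2810/7.20 = 2.5390.

2.5390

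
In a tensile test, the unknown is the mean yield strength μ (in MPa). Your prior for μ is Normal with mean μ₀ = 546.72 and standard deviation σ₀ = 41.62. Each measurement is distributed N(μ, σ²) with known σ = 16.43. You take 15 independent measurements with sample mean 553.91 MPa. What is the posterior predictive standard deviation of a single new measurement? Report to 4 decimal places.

For Normal data with known variance σ², a Normal(μ₀, σ₀²) prior on μ is conjugate. Posterior precision = 1/σ₀² + n/σ²; posterior mean is the precision-weighted average of μ₀ and x̄.
σ₀² = 41.62² = 1732.2244, σ² = 16.43² = 269.9449; σ² + n·σ₀² = 269.9449 + 15·1732.2244 = 26253.3109.
Posterior precision = 1/σ₀² + n/σ² = 1/1732.2244 + 15/269.9449 = (σ² + n·σ₀²)/(σ₀²σ²) = 26253.3109/(1732.2244·269.9449); posterior variance σₙ² = σ₀²σ²/(σ² + n·σ₀²) = 1732.2244·269.9449/26253.3109 = 17.811283.
Predictive variance for one new observation = σₙ² + σ² = 1732.2244·269.9449/26253.3109 + 269.9449 = σ²·(σ₀² + 26253.3109)/26253.3109 = 269.9449·27985.5353/26253.3109 = 287.756183; SD = √(269.9449·27985.5353/26253.3109) = 16.9634.

16.9634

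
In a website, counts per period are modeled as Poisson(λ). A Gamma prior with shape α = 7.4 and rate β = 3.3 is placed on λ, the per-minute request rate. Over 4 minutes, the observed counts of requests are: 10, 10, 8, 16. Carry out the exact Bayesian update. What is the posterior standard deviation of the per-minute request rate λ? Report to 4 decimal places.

0.9821

With a Gamma(shape α, rate β) prior, the Poisson likelihood is conjugate: the posterior is Gamma(α + ΣXᵢ, β + n).
Sum of counts S = 44 over n = 4 minutes.
Posterior: Gamma(α+S, β+n) = Gamma(7.4+44, 3.3+4) = Gamma(51.4, 7.3).
SD = √α/β = √51.4/7.3 = 0.9821.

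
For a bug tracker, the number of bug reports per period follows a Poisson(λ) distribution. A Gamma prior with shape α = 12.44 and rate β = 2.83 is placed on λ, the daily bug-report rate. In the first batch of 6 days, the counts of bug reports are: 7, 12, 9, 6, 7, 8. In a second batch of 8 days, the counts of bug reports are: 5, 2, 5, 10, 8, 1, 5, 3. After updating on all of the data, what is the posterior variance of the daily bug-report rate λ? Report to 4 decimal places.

0.3546

With a Gamma(shape α, rate β) prior, the Poisson likelihood is conjugate: the posterior is Gamma(α + ΣXᵢ, β + n).
Batch 1: sum of counts S = 49 over n = 6 days.
After batch 1: Gamma(α+S, β+n) = Gamma(12.44+49, 2.83+6) = Gamma(61.44, 8.83).
Batch 2: sum of counts S = 39 over n = 8 days.
After batch 2: Gamma(α+S, β+n) = Gamma(61.44+39, 8.83+8) = Gamma(100.44, 16.83).
Var = α/β² = 100.44/16.83² = 0.3546.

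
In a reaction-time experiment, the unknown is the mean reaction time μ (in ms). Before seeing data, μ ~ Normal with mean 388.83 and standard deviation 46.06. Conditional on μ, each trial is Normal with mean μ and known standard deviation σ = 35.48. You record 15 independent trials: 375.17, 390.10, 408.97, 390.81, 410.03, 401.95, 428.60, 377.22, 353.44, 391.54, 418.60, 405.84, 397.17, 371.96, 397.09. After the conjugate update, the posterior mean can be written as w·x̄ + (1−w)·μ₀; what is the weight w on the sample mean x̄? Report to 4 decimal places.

For Normal data with known variance σ², a Normal(μ₀, σ₀²) prior on μ is conjugate. Posterior precision = 1/σ₀² + n/σ²; posterior mean is the precision-weighted average of μ₀ and x̄.
σ₀² = 46.06² = 2121.5236, σ² = 35.48² = 1258.8304. Prior precision 1/σ₀² = 1/2121.5236; data precision n/σ² = 15/1258.8304.
w = (n/σ²)/(1/σ₀² + n/σ²) = n·σ₀²/(σ² + n·σ₀²) = 15·2121.5236/(1258.8304 + 15·2121.5236) = 31822.854/33081.6844 = 0.9619.

0.9619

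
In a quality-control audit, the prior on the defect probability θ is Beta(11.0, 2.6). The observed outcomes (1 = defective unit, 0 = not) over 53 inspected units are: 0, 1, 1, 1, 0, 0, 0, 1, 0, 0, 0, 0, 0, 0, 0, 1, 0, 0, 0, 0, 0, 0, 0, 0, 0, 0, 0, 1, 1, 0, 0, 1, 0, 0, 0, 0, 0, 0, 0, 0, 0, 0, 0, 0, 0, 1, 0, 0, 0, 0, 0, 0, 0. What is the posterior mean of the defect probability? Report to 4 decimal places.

The Beta prior is conjugate to a Binomial/Bernoulli likelihood; the update adds successes to α and failures to β.
Posterior: Beta(α+k, β+n−k) = Beta(11.0+9, 2.6+44) = Beta(20.0, 46.6).
Posterior mean = α/(α+β) = 20.0/66.6 = 0.3003.

0.3003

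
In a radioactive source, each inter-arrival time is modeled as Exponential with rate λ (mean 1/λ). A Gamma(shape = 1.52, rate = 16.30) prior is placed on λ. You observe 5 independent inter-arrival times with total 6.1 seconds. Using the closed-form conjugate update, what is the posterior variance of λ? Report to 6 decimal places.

With a Gamma(shape α, rate β) prior on the exponential rate λ, the posterior after n observations with total T = Σxᵢ is Gamma(α+n, β+T).
Posterior: Gamma(1.52+5, 16.30+6.1) = Gamma(6.52, 22.40).
Var = α/β² = 0.012994.

0.012994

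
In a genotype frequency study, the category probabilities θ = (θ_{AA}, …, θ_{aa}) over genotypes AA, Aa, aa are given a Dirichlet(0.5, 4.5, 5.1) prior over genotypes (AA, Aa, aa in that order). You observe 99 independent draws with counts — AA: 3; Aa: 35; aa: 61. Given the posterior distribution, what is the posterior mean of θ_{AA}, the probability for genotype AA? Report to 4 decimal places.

0.0321

The Dirichlet prior is conjugate to the Multinomial likelihood: each posterior αⱼ = prior αⱼ + observed count nⱼ.
Posterior concentration: (3.5, 39.5, 66.1), total = 109.1.
E[θ_{AA}|data] = α_{AA}/Σα = 3.5/109.1 = 0.0321.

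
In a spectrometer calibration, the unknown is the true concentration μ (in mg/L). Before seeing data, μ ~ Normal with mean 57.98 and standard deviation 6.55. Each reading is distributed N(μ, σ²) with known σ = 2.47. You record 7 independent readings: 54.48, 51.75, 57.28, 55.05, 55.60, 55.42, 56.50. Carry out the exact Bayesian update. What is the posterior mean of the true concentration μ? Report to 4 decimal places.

55.2105

For Normal data with known variance σ², a Normal(μ₀, σ₀²) prior on μ is conjugate. Posterior precision = 1/σ₀² + n/σ²; posterior mean is the precision-weighted average of μ₀ and x̄.
Σxᵢ = 54.48 + 51.75 + 57.28 + 55.05 + 55.60 + 55.42 + 56.50 = 386.08, so n·x̄ = 386.08.
σ₀² = 6.55² = 42.9025, σ² = 2.47² = 6.1009; σ² + n·σ₀² = 6.1009 + 7·42.9025 = 306.4184.
Posterior mean = (μ₀/σ₀² + n·x̄/σ²)/(1/σ₀² + n/σ²) = (σ²·μ₀ + σ₀²·n·x̄)/(σ² + n·σ₀²) = (6.1009·57.98 + 42.9025·386.08)/306.4184 = 16917.527382/306.4184 = 55.2105.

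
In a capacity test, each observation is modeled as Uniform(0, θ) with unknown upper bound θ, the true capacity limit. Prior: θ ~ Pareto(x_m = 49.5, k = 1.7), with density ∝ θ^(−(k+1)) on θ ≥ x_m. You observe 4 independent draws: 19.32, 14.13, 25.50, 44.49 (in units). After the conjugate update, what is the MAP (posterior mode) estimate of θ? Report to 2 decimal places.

49.50

A Pareto(scale x_m, shape k) prior on the upper bound θ of Uniform(0, θ) is conjugate: posterior is Pareto(max(x_m, max xᵢ), k + n).
Sample maximum = 44.49; prior scale x_m = 49.5 → posterior scale = max = 49.50.
Posterior shape = 1.7 + 4 = 5.7.
The Pareto density is decreasing on [x_m, ∞), so the mode is x_m = 49.50.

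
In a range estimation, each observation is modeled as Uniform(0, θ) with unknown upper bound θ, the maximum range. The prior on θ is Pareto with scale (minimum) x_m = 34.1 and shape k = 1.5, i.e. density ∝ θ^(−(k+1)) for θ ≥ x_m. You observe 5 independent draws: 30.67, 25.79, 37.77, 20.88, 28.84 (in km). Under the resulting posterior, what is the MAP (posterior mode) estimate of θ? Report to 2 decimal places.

A Pareto(scale x_m, shape k) prior on the upper bound θ of Uniform(0, θ) is conjugate: posterior is Pareto(max(x_m, max xᵢ), k + n).
Sample maximum = 37.77; prior scale x_m = 34.1 → posterior scale = max = 37.77.
Posterior shape = 1.5 + 5 = 6.5.
The Pareto density is decreasing on [x_m, ∞), so the mode is x_m = 37.77.

37.77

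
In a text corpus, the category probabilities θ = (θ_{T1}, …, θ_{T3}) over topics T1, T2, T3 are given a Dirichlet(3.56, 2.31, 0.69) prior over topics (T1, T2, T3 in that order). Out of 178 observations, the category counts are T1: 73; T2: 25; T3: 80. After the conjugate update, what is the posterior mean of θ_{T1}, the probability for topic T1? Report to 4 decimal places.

The Dirichlet prior is conjugate to the Multinomial likelihood: each posterior αⱼ = prior αⱼ + observed count nⱼ.
Posterior concentration: (76.56, 27.31, 80.69), total = 184.56.
E[θ_{T1}|data] = α_{T1}/Σα = 76.56/184.56 = 0.4148.

0.4148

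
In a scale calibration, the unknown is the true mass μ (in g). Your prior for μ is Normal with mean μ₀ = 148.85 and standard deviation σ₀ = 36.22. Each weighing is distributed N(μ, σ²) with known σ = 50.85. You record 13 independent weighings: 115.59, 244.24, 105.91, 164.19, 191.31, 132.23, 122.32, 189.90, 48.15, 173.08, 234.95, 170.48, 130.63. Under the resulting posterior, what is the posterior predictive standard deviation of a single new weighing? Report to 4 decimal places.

52.5208

For Normal data with known variance σ², a Normal(μ₀, σ₀²) prior on μ is conjugate. Posterior precision = 1/σ₀² + n/σ²; posterior mean is the precision-weighted average of μ₀ and x̄.
σ₀² = 36.22² = 1311.8884, σ² = 50.85² = 2585.7225; σ² + n·σ₀² = 2585.7225 + 13·1311.8884 = 19640.2717.
Posterior precision = 1/σ₀² + n/σ² = 1/1311.8884 + 13/2585.7225 = (σ² + n·σ₀²)/(σ₀²σ²) = 19640.2717/(1311.8884·2585.7225); posterior variance σₙ² = σ₀²σ²/(σ² + n·σ₀²) = 1311.8884·2585.7225/19640.2717 = 172.715500.
Predictive variance for one new observation = σₙ² + σ² = 1311.8884·2585.7225/19640.2717 + 2585.7225 = σ²·(σ₀² + 19640.2717)/19640.2717 = 2585.7225·20952.1601/19640.2717 = 2758.438000; SD = √(2585.7225·20952.1601/19640.2717) = 52.5208.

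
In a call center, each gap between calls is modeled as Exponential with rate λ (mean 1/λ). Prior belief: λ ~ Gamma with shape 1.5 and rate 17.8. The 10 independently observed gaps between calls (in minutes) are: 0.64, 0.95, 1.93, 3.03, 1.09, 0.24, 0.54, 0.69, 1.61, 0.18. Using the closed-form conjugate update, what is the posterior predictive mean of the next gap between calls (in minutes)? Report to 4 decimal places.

With a Gamma(shape α, rate β) prior on the exponential rate λ, the posterior after n observations with total T = Σxᵢ is Gamma(α+n, β+T).
Sum of observations T = 10.90 minutes; n = 10.
Posterior: Gamma(1.5+10, 17.8+10.90) = Gamma(11.5, 28.70).
The predictive distribution for the next observation is Lomax; its mean is β/(α−1) = 28.70/10.5 = 2.7333.

2.7333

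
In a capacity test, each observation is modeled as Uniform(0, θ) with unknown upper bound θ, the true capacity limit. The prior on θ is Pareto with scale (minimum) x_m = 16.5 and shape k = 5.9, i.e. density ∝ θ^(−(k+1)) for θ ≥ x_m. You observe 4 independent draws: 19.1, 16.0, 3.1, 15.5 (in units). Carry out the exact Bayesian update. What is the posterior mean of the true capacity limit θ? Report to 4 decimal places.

21.2461

A Pareto(scale x_m, shape k) prior on the upper bound θ of Uniform(0, θ) is conjugate: posterior is Pareto(max(x_m, max xᵢ), k + n).
Sample maximum = 19.1; prior scale x_m = 16.5 → posterior scale = max = 19.1.
Posterior shape = 5.9 + 4 = 9.9.
E[θ|data] = k·x_m/(k−1) = 9.9·19.1/8.9 = 21.2461.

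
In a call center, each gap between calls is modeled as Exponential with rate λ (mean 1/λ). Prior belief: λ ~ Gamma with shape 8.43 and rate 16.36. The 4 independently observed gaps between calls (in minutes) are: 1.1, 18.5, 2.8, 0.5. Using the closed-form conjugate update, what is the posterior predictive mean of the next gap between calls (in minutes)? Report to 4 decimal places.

3.4348

With a Gamma(shape α, rate β) prior on the exponential rate λ, the posterior after n observations with total T = Σxᵢ is Gamma(α+n, β+T).
Sum of observations T = 22.9 minutes; n = 4.
Posterior: Gamma(8.43+4, 16.36+22.9) = Gamma(12.43, 39.26).
The predictive distribution for the next observation is Lomax; its mean is β/(α−1) = 39.26/11.43 = 3.4348.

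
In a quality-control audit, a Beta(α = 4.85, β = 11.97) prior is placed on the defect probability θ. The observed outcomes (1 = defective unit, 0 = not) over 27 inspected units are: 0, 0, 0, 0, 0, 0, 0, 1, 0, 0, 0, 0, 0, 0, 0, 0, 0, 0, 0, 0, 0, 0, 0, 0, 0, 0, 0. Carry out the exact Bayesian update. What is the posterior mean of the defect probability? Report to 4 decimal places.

The Beta prior is conjugate to a Binomial/Bernoulli likelihood; the update adds successes to α and failures to β.
Posterior: Beta(α+k, β+n−k) = Beta(4.85+1, 11.97+26) = Beta(5.85, 37.97).
Posterior mean = α/(α+β) = 5.85/43.82 = 0.1335.

0.1335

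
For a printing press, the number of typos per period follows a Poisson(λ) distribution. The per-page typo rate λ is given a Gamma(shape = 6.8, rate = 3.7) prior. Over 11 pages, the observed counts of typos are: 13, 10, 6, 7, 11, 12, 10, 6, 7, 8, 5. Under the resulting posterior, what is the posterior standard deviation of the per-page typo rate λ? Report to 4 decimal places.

With a Gamma(shape α, rate β) prior, the Poisson likelihood is conjugate: the posterior is Gamma(α + ΣXᵢ, β + n).
Sum of counts S = 95 over n = 11 pages.
Posterior: Gamma(α+S, β+n) = Gamma(6.8+95, 3.7+11) = Gamma(101.8, 14.7).
SD = √α/β = √101.8/14.7 = 0.6864.

0.6864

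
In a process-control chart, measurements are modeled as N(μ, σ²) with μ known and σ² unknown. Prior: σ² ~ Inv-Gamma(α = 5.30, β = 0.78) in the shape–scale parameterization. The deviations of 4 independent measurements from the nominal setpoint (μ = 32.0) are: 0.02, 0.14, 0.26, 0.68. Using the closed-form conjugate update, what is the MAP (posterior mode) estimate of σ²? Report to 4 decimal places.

0.1271

With known mean μ and an Inverse-Gamma(α, β) prior on σ², the Normal likelihood is conjugate: posterior is Inv-Gamma(α + n/2, β + Σ(xᵢ−μ)²/2).
Σ(xᵢ−μ)² = (0.02)² + (0.14)² + (0.26)² + (0.68)² = 0.5500.
Posterior: Inv-Gamma(5.30 + 4/2, 0.78 + 0.5500/2) = Inv-Gamma(7.30, 1.05500).
Mode = β/(α+1) = 1.05500/8.30 = 0.1271.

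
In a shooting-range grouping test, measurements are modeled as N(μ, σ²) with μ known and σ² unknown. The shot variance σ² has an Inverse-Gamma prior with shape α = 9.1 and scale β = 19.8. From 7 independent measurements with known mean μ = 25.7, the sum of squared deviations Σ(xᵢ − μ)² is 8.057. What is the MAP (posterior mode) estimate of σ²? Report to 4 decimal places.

With known mean μ and an Inverse-Gamma(α, β) prior on σ², the Normal likelihood is conjugate: posterior is Inv-Gamma(α + n/2, β + Σ(xᵢ−μ)²/2).
Posterior: Inv-Gamma(9.1 + 7/2, 19.8 + 8.057/2) = Inv-Gamma(12.60, 23.8285).
Mode = β/(α+1) = 23.8285/13.60 = 1.7521.

1.7521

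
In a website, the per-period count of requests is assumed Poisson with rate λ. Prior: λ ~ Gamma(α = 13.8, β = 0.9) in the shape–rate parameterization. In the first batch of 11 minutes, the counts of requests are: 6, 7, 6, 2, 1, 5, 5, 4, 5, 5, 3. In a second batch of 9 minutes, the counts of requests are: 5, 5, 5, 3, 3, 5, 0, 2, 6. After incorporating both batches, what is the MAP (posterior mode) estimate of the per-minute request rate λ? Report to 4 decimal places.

4.5837

With a Gamma(shape α, rate β) prior, the Poisson likelihood is conjugate: the posterior is Gamma(α + ΣXᵢ, β + n).
Batch 1: sum of counts S = 49 over n = 11 minutes.
After batch 1: Gamma(α+S, β+n) = Gamma(13.8+49, 0.9+11) = Gamma(62.8, 11.9).
Batch 2: sum of counts S = 34 over n = 9 minutes.
After batch 2: Gamma(α+S, β+n) = Gamma(62.8+34, 11.9+9) = Gamma(96.8, 20.9).
Mode of Gamma(α,β) for α≥1 is (α−1)/β = 95.8/20.9 = 4.5837.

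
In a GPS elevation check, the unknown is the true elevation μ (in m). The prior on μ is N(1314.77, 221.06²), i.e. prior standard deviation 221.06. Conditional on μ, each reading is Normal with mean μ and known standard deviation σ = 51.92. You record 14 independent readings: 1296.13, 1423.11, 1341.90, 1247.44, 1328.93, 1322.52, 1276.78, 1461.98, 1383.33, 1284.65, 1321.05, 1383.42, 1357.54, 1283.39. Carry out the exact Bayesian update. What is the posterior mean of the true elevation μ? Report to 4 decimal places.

1336.4980

For Normal data with known variance σ², a Normal(μ₀, σ₀²) prior on μ is conjugate. Posterior precision = 1/σ₀² + n/σ²; posterior mean is the precision-weighted average of μ₀ and x̄.
Σxᵢ = 1296.13 + 1423.11 + 1341.90 + 1247.44 + 1328.93 + 1322.52 + 1276.78 + 1461.98 + 1383.33 + 1284.65 + 1321.05 + 1383.42 + 1357.54 + 1283.39 = 18712.17, so n·x̄ = 18712.17.
σ₀² = 221.06² = 48867.5236, σ² = 51.92² = 2695.6864; σ² + n·σ₀² = 2695.6864 + 14·48867.5236 = 686841.0168.
Posterior mean = (μ₀/σ₀² + n·x̄/σ²)/(1/σ₀² + n/σ²) = (σ²·μ₀ + σ₀²·n·x̄)/(σ² + n·σ₀²) = (2695.6864·1314.77 + 48867.5236·18712.17)/686841.0168 = 917961616.69034/686841.0168 = 1336.4980.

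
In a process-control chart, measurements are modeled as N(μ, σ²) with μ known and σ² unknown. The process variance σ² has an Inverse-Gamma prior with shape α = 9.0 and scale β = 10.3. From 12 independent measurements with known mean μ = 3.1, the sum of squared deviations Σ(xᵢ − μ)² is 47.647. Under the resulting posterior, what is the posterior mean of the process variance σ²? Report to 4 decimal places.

With known mean μ and an Inverse-Gamma(α, β) prior on σ², the Normal likelihood is conjugate: posterior is Inv-Gamma(α + n/2, β + Σ(xᵢ−μ)²/2).
Posterior: Inv-Gamma(9.0 + 12/2, 10.3 + 47.647/2) = Inv-Gamma(15.00, 34.1235).
E[σ²|data] = β/(α−1) = 34.1235/14.00 = 2.4374.

2.4374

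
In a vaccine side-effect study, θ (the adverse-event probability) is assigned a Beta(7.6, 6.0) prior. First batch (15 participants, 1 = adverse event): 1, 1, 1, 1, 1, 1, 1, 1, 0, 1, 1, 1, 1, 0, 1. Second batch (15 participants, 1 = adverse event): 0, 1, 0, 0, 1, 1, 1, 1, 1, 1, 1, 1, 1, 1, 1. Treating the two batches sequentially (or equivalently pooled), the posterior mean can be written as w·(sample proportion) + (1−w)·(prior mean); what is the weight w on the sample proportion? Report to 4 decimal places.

The Beta prior is conjugate to a Binomial/Bernoulli likelihood; the update adds successes to α and failures to β.
Total number of participants: n = 15 + 15 = 30.
Posterior mean = (α₀+k)/(α₀+β₀+n) = [n/(α₀+β₀+n)]·(k/n) + [(α₀+β₀)/(α₀+β₀+n)]·α₀/(α₀+β₀), so only n and the prior enter the weight.
The weight on the data is w = n/(α₀+β₀+n) = 30/(7.6+6.0+30) = 30/43.6 = 0.6881.

0.6881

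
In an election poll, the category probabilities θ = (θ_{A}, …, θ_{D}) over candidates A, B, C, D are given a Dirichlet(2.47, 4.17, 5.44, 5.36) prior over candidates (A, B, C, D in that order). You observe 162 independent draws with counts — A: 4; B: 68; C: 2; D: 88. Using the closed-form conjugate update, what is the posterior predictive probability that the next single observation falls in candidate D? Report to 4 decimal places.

0.5203

The Dirichlet prior is conjugate to the Multinomial likelihood: each posterior αⱼ = prior αⱼ + observed count nⱼ.
Posterior concentration: (6.47, 72.17, 7.44, 93.36), total = 179.44.
P(next = D | data) = α_{D}/Σα = 0.5203.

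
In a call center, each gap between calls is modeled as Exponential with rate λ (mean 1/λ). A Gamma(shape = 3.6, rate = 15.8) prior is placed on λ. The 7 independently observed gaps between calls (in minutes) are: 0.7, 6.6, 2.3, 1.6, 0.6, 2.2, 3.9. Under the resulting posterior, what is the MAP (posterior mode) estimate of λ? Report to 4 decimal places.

0.2849

With a Gamma(shape α, rate β) prior on the exponential rate λ, the posterior after n observations with total T = Σxᵢ is Gamma(α+n, β+T).
Sum of observations T = 17.9 minutes; n = 7.
Posterior: Gamma(3.6+7, 15.8+17.9) = Gamma(10.6, 33.7).
Mode = (α−1)/β = 0.2849.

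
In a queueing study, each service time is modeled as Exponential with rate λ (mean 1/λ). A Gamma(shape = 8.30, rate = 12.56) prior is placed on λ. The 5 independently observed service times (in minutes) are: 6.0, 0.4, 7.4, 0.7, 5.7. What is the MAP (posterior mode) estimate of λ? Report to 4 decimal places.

With a Gamma(shape α, rate β) prior on the exponential rate λ, the posterior after n observations with total T = Σxᵢ is Gamma(α+n, β+T).
Sum of observations T = 20.2 minutes; n = 5.
Posterior: Gamma(8.30+5, 12.56+20.2) = Gamma(13.30, 32.76).
Mode = (α−1)/β = 0.3755.

0.3755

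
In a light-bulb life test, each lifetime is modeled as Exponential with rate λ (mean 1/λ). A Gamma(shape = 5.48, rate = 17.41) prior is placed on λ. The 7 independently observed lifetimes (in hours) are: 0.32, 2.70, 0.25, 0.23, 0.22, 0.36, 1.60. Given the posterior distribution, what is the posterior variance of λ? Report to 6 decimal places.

0.023408

With a Gamma(shape α, rate β) prior on the exponential rate λ, the posterior after n observations with total T = Σxᵢ is Gamma(α+n, β+T).
Sum of observations T = 5.68 hours; n = 7.
Posterior: Gamma(5.48+7, 17.41+5.68) = Gamma(12.48, 23.09).
Var = α/β² = 0.023408.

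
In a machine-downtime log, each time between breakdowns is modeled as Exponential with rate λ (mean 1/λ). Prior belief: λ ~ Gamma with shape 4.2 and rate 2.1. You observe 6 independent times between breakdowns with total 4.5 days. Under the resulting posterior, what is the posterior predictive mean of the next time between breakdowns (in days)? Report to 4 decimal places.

With a Gamma(shape α, rate β) prior on the exponential rate λ, the posterior after n observations with total T = Σxᵢ is Gamma(α+n, β+T).
Posterior: Gamma(4.2+6, 2.1+4.5) = Gamma(10.2, 6.6).
The predictive distribution for the next observation is Lomax; its mean is β/(α−1) = 6.6/9.2 = 0.7174.

0.7174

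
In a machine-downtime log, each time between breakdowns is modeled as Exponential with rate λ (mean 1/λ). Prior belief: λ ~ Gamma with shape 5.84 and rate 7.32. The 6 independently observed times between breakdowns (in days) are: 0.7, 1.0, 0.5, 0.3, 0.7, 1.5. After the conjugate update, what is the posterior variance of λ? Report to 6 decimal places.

With a Gamma(shape α, rate β) prior on the exponential rate λ, the posterior after n observations with total T = Σxᵢ is Gamma(α+n, β+T).
Sum of observations T = 4.7 days; n = 6.
Posterior: Gamma(5.84+6, 7.32+4.7) = Gamma(11.84, 12.02).
Var = α/β² = 0.081949.

0.081949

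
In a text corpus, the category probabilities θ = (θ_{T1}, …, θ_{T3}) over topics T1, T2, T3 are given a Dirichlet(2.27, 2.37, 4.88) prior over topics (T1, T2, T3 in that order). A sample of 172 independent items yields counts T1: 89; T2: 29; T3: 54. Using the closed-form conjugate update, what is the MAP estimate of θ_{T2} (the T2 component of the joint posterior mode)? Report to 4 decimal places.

0.1701

The Dirichlet prior is conjugate to the Multinomial likelihood: each posterior αⱼ = prior αⱼ + observed count nⱼ.
Posterior concentration: (91.27, 31.37, 58.88), total = 181.52.
Joint mode component: (α_{T2}−1)/(Σα−K) = 30.37/178.52 = 0.1701.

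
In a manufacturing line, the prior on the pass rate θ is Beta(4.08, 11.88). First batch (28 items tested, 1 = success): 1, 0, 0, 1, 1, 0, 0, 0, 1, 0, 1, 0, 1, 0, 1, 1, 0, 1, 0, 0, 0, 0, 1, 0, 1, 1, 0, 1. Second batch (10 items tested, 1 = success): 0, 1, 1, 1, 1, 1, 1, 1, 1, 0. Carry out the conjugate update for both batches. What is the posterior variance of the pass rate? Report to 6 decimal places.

0.004526

The Beta prior is conjugate to a Binomial/Bernoulli likelihood; the update adds successes to α and failures to β.
After batch 1: Beta(4.08+13, 11.88+15) = Beta(17.08, 26.88).
After batch 2: Beta(17.08+8, 26.88+2) = Beta(25.08, 28.88).
Var = αβ/((α+β)²(α+β+1)) = 25.08·28.88/(53.96²·54.96) = 0.004526.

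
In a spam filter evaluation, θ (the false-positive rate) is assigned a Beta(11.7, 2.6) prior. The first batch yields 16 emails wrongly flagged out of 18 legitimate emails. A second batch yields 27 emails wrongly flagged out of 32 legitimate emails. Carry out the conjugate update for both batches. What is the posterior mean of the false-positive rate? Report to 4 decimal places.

The Beta prior is conjugate to a Binomial/Bernoulli likelihood; the update adds successes to α and failures to β.
After batch 1: Beta(11.7+16, 2.6+2) = Beta(27.7, 4.6).
After batch 2: Beta(27.7+27, 4.6+5) = Beta(54.7, 9.6).
Posterior mean = α/(α+β) = 54.7/64.3 = 0.8507.

0.8507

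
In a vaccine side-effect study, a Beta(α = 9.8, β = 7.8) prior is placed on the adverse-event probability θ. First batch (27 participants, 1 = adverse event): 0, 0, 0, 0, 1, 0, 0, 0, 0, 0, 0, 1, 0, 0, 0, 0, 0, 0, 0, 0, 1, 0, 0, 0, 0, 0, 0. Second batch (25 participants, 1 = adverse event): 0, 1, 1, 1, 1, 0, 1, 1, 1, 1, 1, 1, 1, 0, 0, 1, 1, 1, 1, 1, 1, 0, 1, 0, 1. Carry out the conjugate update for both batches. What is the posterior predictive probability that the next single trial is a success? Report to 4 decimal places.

The Beta prior is conjugate to a Binomial/Bernoulli likelihood; the update adds successes to α and failures to β.
After batch 1: Beta(9.8+3, 7.8+24) = Beta(12.8, 31.8).
After batch 2: Beta(12.8+19, 31.8+6) = Beta(31.8, 37.8).
For a single future Bernoulli trial, P(success | data) = α/(α+β) = 0.4569.

0.4569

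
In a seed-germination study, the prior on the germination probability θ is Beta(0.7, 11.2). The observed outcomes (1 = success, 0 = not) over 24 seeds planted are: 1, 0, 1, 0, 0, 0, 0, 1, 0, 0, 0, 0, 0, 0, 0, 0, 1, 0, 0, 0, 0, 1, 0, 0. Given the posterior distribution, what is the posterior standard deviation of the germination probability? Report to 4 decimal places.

The Beta prior is conjugate to a Binomial/Bernoulli likelihood; the update adds successes to α and failures to β.
Posterior: Beta(α+k, β+n−k) = Beta(0.7+5, 11.2+19) = Beta(5.7, 30.2).
Var = αβ/((α+β)²(α+β+1)) = 5.7·30.2/(35.9²·36.9) = 0.00361965; SD = √0.00361965 = 0.0602.

0.0602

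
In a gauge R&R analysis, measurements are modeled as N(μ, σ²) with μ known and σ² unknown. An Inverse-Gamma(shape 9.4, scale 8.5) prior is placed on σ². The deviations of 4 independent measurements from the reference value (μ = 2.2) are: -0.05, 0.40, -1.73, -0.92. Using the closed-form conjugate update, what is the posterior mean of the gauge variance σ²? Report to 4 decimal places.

1.0097

With known mean μ and an Inverse-Gamma(α, β) prior on σ², the Normal likelihood is conjugate: posterior is Inv-Gamma(α + n/2, β + Σ(xᵢ−μ)²/2).
Σ(xᵢ−μ)² = (-0.05)² + (0.40)² + (-1.73)² + (-0.92)² = 4.0018.
Posterior: Inv-Gamma(9.4 + 4/2, 8.5 + 4.0018/2) = Inv-Gamma(11.40, 10.50090).
E[σ²|data] = β/(α−1) = 10.50090/10.40 = 1.0097.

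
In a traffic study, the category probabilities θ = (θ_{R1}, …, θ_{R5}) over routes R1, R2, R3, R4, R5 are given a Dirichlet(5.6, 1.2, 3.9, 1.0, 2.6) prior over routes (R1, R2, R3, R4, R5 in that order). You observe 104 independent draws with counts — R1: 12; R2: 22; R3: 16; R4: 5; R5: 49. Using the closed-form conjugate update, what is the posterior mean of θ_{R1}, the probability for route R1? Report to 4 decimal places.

The Dirichlet prior is conjugate to the Multinomial likelihood: each posterior αⱼ = prior αⱼ + observed count nⱼ.
Posterior concentration: (17.6, 23.2, 19.9, 6.0, 51.6), total = 118.3.
E[θ_{R1}|data] = α_{R1}/Σα = 17.6/118.3 = 0.1488.

0.1488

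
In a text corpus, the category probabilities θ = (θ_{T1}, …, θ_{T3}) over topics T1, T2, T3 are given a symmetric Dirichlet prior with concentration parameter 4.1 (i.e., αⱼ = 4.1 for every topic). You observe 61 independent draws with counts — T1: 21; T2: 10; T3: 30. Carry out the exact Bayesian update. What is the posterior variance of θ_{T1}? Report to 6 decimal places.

The Dirichlet prior is conjugate to the Multinomial likelihood: each posterior αⱼ = prior αⱼ + observed count nⱼ.
Posterior concentration: (25.1, 14.1, 34.1), total = 73.3.
Var[θ_j] = α_j(Σα−α_j)/((Σα)²(Σα+1)) = 25.1·48.2/(73.3²·74.3) = 0.003031.

0.003031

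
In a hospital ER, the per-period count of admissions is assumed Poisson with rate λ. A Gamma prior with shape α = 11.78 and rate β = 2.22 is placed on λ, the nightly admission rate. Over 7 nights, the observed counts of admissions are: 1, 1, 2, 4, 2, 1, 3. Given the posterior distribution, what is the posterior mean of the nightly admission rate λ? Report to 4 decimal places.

2.7961

With a Gamma(shape α, rate β) prior, the Poisson likelihood is conjugate: the posterior is Gamma(α + ΣXᵢ, β + n).
Sum of counts S = 14 over n = 7 nights.
Posterior: Gamma(α+S, β+n) = Gamma(11.78+14, 2.22+7) = Gamma(25.78, 9.22).
Posterior mean = α/β = 25.78/9.22 = 2.7961.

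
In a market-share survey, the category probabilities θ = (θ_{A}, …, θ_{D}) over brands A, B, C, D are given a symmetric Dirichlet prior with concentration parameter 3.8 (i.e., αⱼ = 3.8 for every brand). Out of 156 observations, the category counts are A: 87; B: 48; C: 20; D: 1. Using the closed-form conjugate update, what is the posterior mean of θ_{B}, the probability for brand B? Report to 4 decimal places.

The Dirichlet prior is conjugate to the Multinomial likelihood: each posterior αⱼ = prior αⱼ + observed count nⱼ.
Posterior concentration: (90.8, 51.8, 23.8, 4.8), total = 171.2.
E[θ_{B}|data] = α_{B}/Σα = 51.8/171.2 = 0.3026.

0.3026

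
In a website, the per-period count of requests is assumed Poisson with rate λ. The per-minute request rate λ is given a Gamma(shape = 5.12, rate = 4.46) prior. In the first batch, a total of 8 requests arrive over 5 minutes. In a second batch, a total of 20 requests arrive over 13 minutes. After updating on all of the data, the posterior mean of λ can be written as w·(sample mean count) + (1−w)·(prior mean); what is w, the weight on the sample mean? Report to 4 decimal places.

With a Gamma(shape α, rate β) prior, the Poisson likelihood is conjugate: the posterior is Gamma(α + ΣXᵢ, β + n).
Total number of minutes: n = 5 + 13 = 18.
Posterior mean = (α₀+S)/(β₀+n) = [n/(β₀+n)]·(S/n) + [β₀/(β₀+n)]·(α₀/β₀), so only n and β₀ enter the weight.
Weight on data w = n/(β₀+n) = 18/(4.46+18) = 18/22.46 = 0.8014.

0.8014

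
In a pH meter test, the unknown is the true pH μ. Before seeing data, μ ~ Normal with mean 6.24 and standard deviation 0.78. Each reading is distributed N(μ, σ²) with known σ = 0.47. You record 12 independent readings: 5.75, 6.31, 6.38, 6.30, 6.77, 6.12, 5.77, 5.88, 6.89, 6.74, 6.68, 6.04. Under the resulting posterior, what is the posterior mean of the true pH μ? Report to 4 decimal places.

6.3007

For Normal data with known variance σ², a Normal(μ₀, σ₀²) prior on μ is conjugate. Posterior precision = 1/σ₀² + n/σ²; posterior mean is the precision-weighted average of μ₀ and x̄.
Σxᵢ = 5.75 + 6.31 + 6.38 + 6.30 + 6.77 + 6.12 + 5.77 + 5.88 + 6.89 + 6.74 + 6.68 + 6.04 = 75.63, so n·x̄ = 75.63.
σ₀² = 0.78² = 0.6084, σ² = 0.47² = 0.2209; σ² + n·σ₀² = 0.2209 + 12·0.6084 = 7.5217.
Posterior mean = (μ₀/σ₀² + n·x̄/σ²)/(1/σ₀² + n/σ²) = (σ²·μ₀ + σ₀²·n·x̄)/(σ² + n·σ₀²) = (0.2209·6.24 + 0.6084·75.63)/7.5217 = 47.391708/7.5217 = 6.3007.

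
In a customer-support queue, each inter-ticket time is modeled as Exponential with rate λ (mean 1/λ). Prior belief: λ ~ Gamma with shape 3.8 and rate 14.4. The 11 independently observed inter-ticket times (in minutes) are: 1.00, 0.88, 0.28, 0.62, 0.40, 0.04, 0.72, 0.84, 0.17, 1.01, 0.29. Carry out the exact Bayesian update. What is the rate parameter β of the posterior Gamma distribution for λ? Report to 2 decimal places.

20.65

With a Gamma(shape α, rate β) prior on the exponential rate λ, the posterior after n observations with total T = Σxᵢ is Gamma(α+n, β+T).
Sum of observations T = 6.25 minutes; n = 11.
Posterior: Gamma(3.8+11, 14.4+6.25) = Gamma(14.8, 20.65).
Posterior β = 20.65.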